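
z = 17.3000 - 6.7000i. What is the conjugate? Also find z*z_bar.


z_bar = 17.3000 + 6.7000i
z*z_bar = 17.3^2 + (-6.7)^2 = 299.29 + 44.89 = 344.18

z_bar = 17.3000 + 6.7000i, z*z_bar = 344.18


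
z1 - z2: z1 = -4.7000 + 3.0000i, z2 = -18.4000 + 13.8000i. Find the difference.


Real: -4.7 + 18.4 = 13.7
Imag: 3 - 13.8 = -10.8

13.7000 - 10.8000i


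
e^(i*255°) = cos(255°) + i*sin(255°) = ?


cos(255°) = -0.2588
sin(255°) = -0.9659

e^(i*255°) = -0.2588 - 0.9659i


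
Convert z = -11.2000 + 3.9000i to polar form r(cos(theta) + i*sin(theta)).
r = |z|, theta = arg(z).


r = sqrt(125.44+15.21) = sqrt(140.65) = 11.8596
theta = atan2(3.9, -11.2) = 160.8012 degrees

r = 11.8596, theta = 160.8012 degrees


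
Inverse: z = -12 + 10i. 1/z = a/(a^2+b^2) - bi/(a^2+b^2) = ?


|z|^2 = 144+100 = 244
1/z = (-12 - 10i)/244

1/z = -0.0492 - 0.0410i


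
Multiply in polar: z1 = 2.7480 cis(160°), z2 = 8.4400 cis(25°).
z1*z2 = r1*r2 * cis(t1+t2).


r = 2.7480 * 8.4400 = 23.1931
theta = 160° + 25° = 185° = 185° (mod 360)

23.1931 cis(185°)


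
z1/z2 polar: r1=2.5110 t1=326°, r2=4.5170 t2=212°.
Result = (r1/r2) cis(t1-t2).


r = 2.5110 / 4.5170 = 0.5559
theta = 326° - 212° = 114° = 114° (mod 360)

0.5559 cis(114°)


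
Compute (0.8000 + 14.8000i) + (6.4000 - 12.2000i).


Real: 0.8 + 6.4 = 7.2
Imag: 14.8 - 12.2 = 2.6

7.2000 + 2.6000i


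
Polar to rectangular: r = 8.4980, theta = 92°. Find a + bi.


a = 8.4980*cos(92°) = 8.4980*(-0.0349) = -0.2966
b = 8.4980*sin(92°) = 8.4980*0.99939 = 8.4928

-0.2966 + 8.4928i


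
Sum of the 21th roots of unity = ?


The sum of all 21th roots of unity is 0.
Geometric series: (1 - w^21)/(1 - w) = (1-1)/(1-w) = 0 since w^21 = 1, w ≠ 1.
Alternatively: coefficient of z^20 in z^21 - 1 is 0.

0


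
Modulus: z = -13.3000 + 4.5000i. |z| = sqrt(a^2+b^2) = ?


|z| = sqrt((-13.3)^2 + 4.5^2) = sqrt(176.89 + 20.25) = sqrt(197.14) = 14.0407

|z| = 14.0407


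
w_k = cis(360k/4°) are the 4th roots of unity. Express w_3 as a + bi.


Angle = 360*3/4 = 270°
a = cos(270°) = 0
b = sin(270°) = -1.0000

0 - 1.0000i


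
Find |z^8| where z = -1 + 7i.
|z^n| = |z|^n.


|z| = sqrt(1+49) = sqrt(50) = 7.0711
|z^8| = |z|^8 = (sqrt(50))^8 = 50^4 = 6250000

|z^8| = 6250000


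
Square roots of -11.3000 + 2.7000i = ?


|z| = sqrt(127.69+7.29) = 11.6181
sqrt((|z|+a)/2) = sqrt((11.6181+(-11.3))/2) = sqrt(0.1590) = 0.3988
sqrt((|z|-a)/2) = sqrt((11.6181-(-11.3))/2) = sqrt(11.4590) = 3.3851

±(0.3988 + 3.3851i) i.e. 0.3988 + 3.3851i and -0.3988 - 3.3851i


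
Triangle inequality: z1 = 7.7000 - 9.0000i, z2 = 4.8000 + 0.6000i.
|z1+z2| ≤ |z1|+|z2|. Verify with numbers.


|z1| = sqrt(7.7^2 + (-9)^2) = sqrt(140.29) = 11.8444
|z2| = sqrt(4.8^2 + 0.6^2) = sqrt(23.4) = 4.8374
z1+z2 = 12.5000 - 8.4000i
|z1+z2| = sqrt(226.81) = 15.0602
|z1|+|z2| = 11.8444 + 4.8374 = 16.6818

|z1+z2| = 15.0602 ≤ |z1|+|z2| = 16.6818 (verified)


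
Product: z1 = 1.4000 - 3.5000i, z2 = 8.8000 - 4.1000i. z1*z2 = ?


Real = 1.4*8.8 - (-3.5)*(-4.1) = 12.32 - 14.35 = -2.03
Imag = 1.4*(-4.1) + 8.8*(-3.5) = -5.74 - (30.8) = -36.54

-2.0300 - 36.5400i


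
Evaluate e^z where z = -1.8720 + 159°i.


e^-1.8720 = 0.1538
cos(159°) = -0.9336
sin(159°) = 0.3584
Real = 0.1538*(-0.9336) = -0.1436
Imag = 0.1538*0.3584 = 0.0551

-0.1436 + 0.0551i


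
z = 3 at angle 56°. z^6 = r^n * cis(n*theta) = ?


r^6 = 3^6 = 729
n*theta = 6*56° = 336° = 336° (mod 360)
a = 729*cos(336°) = 665.9746
b = 729*sin(336°) = -296.5110

729 cis(336°) = 665.9746 - 296.5110i


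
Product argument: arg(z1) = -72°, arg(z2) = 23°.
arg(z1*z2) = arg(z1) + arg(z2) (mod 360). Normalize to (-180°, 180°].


arg(z1*z2) = -72° + 23° = -49°
Normalized to (-180°, 180°]: -49°

-49°


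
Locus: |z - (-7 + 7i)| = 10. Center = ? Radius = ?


|z - z0| = r is a circle with center z0 and radius r.
Center = (-7, 7), radius = 10

Circle with center (-7, 7) and radius 10


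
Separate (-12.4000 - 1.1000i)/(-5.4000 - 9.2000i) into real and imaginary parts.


Multiply by conjugate: (-12.4000 - 1.1000i)(-5.4000 + 9.2000i) / ((-5.4)^2 + (-9.2)^2)
Numerator real = -12.4*(-5.4) - (1.1)*(-9.2) = 77.08
Numerator imag = -1.1*(-5.4) - (-12.4)*(-9.2) = -108.14
Denominator = 113.8
Re(z) = 77.08/113.8 = 0.6773
Im(z) = -108.14/113.8 = -0.9503

Re(z) = 0.6773, Im(z) = -0.9503


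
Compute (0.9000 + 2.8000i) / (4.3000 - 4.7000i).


Conjugate of z2 = 4.3000 + 4.7000i
Numerator: (0.9000 + 2.8000i)(4.3000 + 4.7000i) = -9.2900 + 16.2700i
Denominator: 4.3^2 + (-4.7)^2 = 40.58
Result = (-9.2900 + 16.2700i)/40.58

-0.2289 + 0.4009i


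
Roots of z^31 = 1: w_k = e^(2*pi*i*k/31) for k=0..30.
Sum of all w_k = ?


The sum of all 31th roots of unity is 0.
Geometric series: (1 - w^31)/(1 - w) = (1-1)/(1-w) = 0 since w^31 = 1, w ≠ 1.
Alternatively: coefficient of z^30 in z^31 - 1 is 0.

0


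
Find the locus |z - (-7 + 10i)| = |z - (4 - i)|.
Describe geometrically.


Equal distances means the locus is the perpendicular bisector of z1 and z2.
Midpoint = ((-7+4)/2, (10+(-1))/2) = (-1.5000, 4.5000)

Perpendicular bisector through (-1.5000, 4.5000)


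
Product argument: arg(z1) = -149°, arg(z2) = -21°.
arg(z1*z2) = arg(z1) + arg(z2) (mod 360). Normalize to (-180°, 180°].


arg(z1*z2) = -149° - 21° = -170°
Normalized to (-180°, 180°]: -170°

-170°


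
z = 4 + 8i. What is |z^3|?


|z| = sqrt(16+64) = sqrt(80) = 8.9443
|z^3| = |z|^3 = (sqrt(80))^3 = 80*sqrt(80)

|z^3| = 80*sqrt(80) ≈ 715.5418


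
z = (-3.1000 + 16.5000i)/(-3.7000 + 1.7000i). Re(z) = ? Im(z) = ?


Multiply by conjugate: (-3.1000 + 16.5000i)(-3.7000 - 1.7000i) / ((-3.7)^2 + 1.7^2)
Numerator real = -3.1*(-3.7) + 16.5*1.7 = 39.52
Numerator imag = 16.5*(-3.7) - (-3.1)*1.7 = -55.78
Denominator = 16.58
Re(z) = 39.52/16.58 = 2.3836
Im(z) = -55.78/16.58 = -3.3643

Re(z) = 2.3836, Im(z) = -3.3643


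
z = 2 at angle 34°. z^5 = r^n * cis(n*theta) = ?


r^5 = 2^5 = 32
n*theta = 5*34° = 170° = 170° (mod 360)
a = 32*cos(170°) = -31.5138
b = 32*sin(170°) = 5.5567

32 cis(170°) = -31.5138 + 5.5567i


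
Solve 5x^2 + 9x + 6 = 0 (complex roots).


disc = 9^2 - 4*5*6 = 81 - 120 = -39
sqrt(|disc|) = sqrt(39) = 6.2450
Real part = -9/(2*5) = -0.9000
Imag part = 6.2450/(2*5) = 0.6245

-0.9000 ± 0.6245i


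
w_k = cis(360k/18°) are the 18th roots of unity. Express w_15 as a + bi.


Angle = 360*15/18 = 300°
a = cos(300°) = 0.5000
b = sin(300°) = -0.8660

0.5000 - 0.8660i


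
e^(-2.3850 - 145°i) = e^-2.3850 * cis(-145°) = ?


e^-2.3850 = 0.0921
cos(-145°) = -0.8192
sin(-145°) = -0.5736
Real = 0.0921*(-0.8192) = -0.0754
Imag = 0.0921*(-0.5736) = -0.0528

-0.0754 - 0.0528i


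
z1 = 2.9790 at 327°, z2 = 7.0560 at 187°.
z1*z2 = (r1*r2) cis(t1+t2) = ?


r = 2.9790 * 7.0560 = 21.0198
theta = 327° + 187° = 514° = 154° (mod 360)

21.0198 cis(154°)


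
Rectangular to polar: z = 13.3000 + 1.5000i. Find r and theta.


r = sqrt(176.89+2.25) = sqrt(179.14) = 13.3843
theta = atan2(1.5, 13.3) = 6.4347 degrees

r = 13.3843, theta = 6.4347 degrees


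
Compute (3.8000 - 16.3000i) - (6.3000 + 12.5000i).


Real: 3.8 - 6.3 = -2.5
Imag: -16.3 - 12.5 = -28.8

-2.5000 - 28.8000i


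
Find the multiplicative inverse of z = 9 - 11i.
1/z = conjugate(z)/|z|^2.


|z|^2 = 81+121 = 202
1/z = (9 + 11i)/202

1/z = 0.0446 + 0.0545i


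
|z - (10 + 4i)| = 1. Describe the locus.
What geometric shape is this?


|z - z0| = r is a circle with center z0 and radius r.
Center = (10, 4), radius = 1

Circle with center (10, 4) and radius 1


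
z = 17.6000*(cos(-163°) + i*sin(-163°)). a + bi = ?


a = 17.6000*cos(-163°) = 17.6000*(-0.956305) = -16.8310
b = 17.6000*sin(-163°) = 17.6000*(-0.29237) = -5.1457

-16.8310 - 5.1457i


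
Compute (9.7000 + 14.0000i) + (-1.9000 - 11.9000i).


Real: 9.7 - 1.9 = 7.8
Imag: 14 - 11.9 = 2.1

7.8000 + 2.1000i


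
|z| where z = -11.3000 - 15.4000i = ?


|z| = sqrt((-11.3)^2 + (-15.4)^2) = sqrt(127.69 + 237.16) = sqrt(364.85) = 19.1010

|z| = 19.1010


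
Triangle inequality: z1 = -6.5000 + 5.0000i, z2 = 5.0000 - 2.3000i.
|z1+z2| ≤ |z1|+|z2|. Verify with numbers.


|z1| = sqrt((-6.5)^2 + 5^2) = sqrt(67.25) = 8.2006
|z2| = sqrt(5^2 + (-2.3)^2) = sqrt(30.29) = 5.5036
z1+z2 = -1.5000 + 2.7000i
|z1+z2| = sqrt(9.54) = 3.0887
|z1|+|z2| = 8.2006 + 5.5036 = 13.7042

|z1+z2| = 3.0887 ≤ |z1|+|z2| = 13.7042 (verified)


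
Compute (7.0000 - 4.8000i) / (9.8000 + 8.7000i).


Conjugate of z2 = 9.8000 - 8.7000i
Numerator: (7.0000 - 4.8000i)(9.8000 - 8.7000i) = 26.8400 - 107.9400i
Denominator: 9.8^2 + 8.7^2 = 171.73
Result = (26.8400 - 107.9400i)/171.73

0.1563 - 0.6285i


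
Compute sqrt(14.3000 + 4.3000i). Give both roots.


|z| = sqrt(204.49+18.49) = 14.9325
sqrt((|z|+a)/2) = sqrt((14.9325+14.3)/2) = sqrt(14.6163) = 3.8231
sqrt((|z|-a)/2) = sqrt((14.9325-14.3)/2) = sqrt(0.3163) = 0.5624

±(3.8231 + 0.5624i) i.e. 3.8231 + 0.5624i and -3.8231 - 0.5624i


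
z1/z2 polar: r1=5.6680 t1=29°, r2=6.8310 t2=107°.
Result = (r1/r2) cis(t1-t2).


r = 5.6680 / 6.8310 = 0.8297
theta = 29° - 107° = -78° = 282° (mod 360)

0.8297 cis(282°)


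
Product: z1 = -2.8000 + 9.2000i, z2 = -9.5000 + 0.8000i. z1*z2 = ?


Real = -2.8*(-9.5) - 9.2*0.8 = 26.6 - 7.36 = 19.24
Imag = -2.8*0.8 - (9.5)*9.2 = -2.24 - (87.4) = -89.64

19.2400 - 89.6400i


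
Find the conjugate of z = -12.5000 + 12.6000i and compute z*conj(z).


z_bar = -12.5000 - 12.6000i
z*z_bar = (-12.5)^2 + 12.6^2 = 156.25 + 158.76 = 315.01

z_bar = -12.5000 - 12.6000i, z*z_bar = 315.01


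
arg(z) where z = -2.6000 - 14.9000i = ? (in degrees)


Re = -2.6, Im = -14.9
arg = atan2(-14.9, -2.6) = -99.8983 degrees

arg(z) = -99.8983 degrees


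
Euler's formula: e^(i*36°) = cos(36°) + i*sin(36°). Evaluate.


cos(36°) = 0.8090
sin(36°) = 0.5878

e^(i*36°) = 0.8090 + 0.5878i


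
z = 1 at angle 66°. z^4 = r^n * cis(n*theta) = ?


r^4 = 1^4 = 1
n*theta = 4*66° = 264° = 264° (mod 360)
a = 1*cos(264°) = -0.1045
b = 1*sin(264°) = -0.9945

1 cis(264°) = -0.1045 - 0.9945i


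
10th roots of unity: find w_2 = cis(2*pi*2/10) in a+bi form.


Angle = 360*2/10 = 72°
a = cos(72°) = 0.3090
b = sin(72°) = 0.9511

0.3090 + 0.9511i


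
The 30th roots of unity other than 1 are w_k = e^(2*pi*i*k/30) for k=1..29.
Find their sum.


With w = e^(2*pi*i/30), all 30 of the 30th roots of unity w^0 = 1, w, ..., w^(29) sum to 0: 1 + w + ... + w^(29) = (1 - w^30)/(1 - w) = 0 since w^30 = 1, w ≠ 1.
Removing the root 1: w + w^2 + ... + w^(29) = 0 - 1 = -1

Sum = -1


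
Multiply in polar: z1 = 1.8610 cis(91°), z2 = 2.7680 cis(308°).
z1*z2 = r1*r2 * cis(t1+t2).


r = 1.8610 * 2.7680 = 5.1512
theta = 91° + 308° = 399° = 39° (mod 360)

5.1512 cis(39°)


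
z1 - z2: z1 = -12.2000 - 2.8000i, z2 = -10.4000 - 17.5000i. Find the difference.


Real: -12.2 + 10.4 = -1.8
Imag: -2.8 + 17.5 = 14.7

-1.8000 + 14.7000i


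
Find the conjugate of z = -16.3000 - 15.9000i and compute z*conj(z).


z_bar = -16.3000 + 15.9000i
z*z_bar = (-16.3)^2 + (-15.9)^2 = 265.69 + 252.81 = 518.5

z_bar = -16.3000 + 15.9000i, z*z_bar = 518.5


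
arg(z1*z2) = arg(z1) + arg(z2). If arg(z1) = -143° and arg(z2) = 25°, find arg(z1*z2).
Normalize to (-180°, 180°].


arg(z1*z2) = -143° + 25° = -118°
Normalized to (-180°, 180°]: -118°

-118°


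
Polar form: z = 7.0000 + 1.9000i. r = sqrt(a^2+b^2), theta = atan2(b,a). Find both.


r = sqrt(49+3.61) = sqrt(52.61) = 7.2533
theta = atan2(1.9, 7) = 15.1858 degrees

r = 7.2533, theta = 15.1858 degrees


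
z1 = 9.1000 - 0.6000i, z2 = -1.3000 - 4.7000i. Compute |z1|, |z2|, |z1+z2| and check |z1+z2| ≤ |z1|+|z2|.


|z1| = sqrt(9.1^2 + (-0.6)^2) = sqrt(83.17) = 9.1198
|z2| = sqrt((-1.3)^2 + (-4.7)^2) = sqrt(23.78) = 4.8765
z1+z2 = 7.8000 - 5.3000i
|z1+z2| = sqrt(88.93) = 9.4303
|z1|+|z2| = 9.1198 + 4.8765 = 13.9963

|z1+z2| = 9.4303 ≤ |z1|+|z2| = 13.9963 (verified)


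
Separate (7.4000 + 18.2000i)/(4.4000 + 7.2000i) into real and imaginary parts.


Multiply by conjugate: (7.4000 + 18.2000i)(4.4000 - 7.2000i) / (4.4^2 + 7.2^2)
Numerator real = 7.4*4.4 + 18.2*7.2 = 163.6
Numerator imag = 18.2*4.4 - 7.4*7.2 = 26.8
Denominator = 71.2
Re(z) = 163.6/71.2 = 2.2978
Im(z) = 26.8/71.2 = 0.3764

Re(z) = 2.2978, Im(z) = 0.3764


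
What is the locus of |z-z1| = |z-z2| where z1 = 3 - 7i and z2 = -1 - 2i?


Equal distances means the locus is the perpendicular bisector of z1 and z2.
Midpoint = ((3+(-1))/2, (-7+(-2))/2) = (1.0000, -4.5000)

Perpendicular bisector through (1.0000, -4.5000)


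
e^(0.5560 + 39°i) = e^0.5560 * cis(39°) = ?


e^0.5560 = 1.7437
cos(39°) = 0.77715
sin(39°) = 0.6293
Real = 1.7437*0.77715 = 1.3551
Imag = 1.7437*0.6293 = 1.0973

1.3551 + 1.0973i


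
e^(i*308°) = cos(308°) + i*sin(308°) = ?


cos(308°) = 0.6157
sin(308°) = -0.7880

e^(i*308°) = 0.6157 - 0.7880i


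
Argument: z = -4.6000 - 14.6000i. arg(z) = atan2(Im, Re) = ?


Re = -4.6, Im = -14.6
arg = atan2(-14.6, -4.6) = -107.4880 degrees

arg(z) = -107.4880 degrees


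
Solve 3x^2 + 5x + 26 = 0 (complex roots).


disc = 5^2 - 4*3*26 = 25 - 312 = -287
sqrt(|disc|) = sqrt(287) = 16.9411
Real part = -5/(2*3) = -0.8333
Imag part = 16.9411/(2*3) = 2.8235

-0.8333 ± 2.8235i


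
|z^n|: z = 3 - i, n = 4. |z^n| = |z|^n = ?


|z| = sqrt(9+1) = sqrt(10) = 3.1623
|z^4| = |z|^4 = (sqrt(10))^4 = 10^2 = 100

|z^4| = 100


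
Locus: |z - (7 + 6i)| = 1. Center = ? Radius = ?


|z - z0| = r is a circle with center z0 and radius r.
Center = (7, 6), radius = 1

Circle with center (7, 6) and radius 1


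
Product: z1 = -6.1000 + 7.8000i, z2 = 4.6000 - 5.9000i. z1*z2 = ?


Real = -6.1*4.6 - 7.8*(-5.9) = -28.06 - (-46.02) = 17.96
Imag = -6.1*(-5.9) + 4.6*7.8 = 35.99 + 35.88 = 71.87

17.9600 + 71.8700i


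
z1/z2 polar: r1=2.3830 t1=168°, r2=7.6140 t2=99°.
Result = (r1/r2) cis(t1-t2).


r = 2.3830 / 7.6140 = 0.3130
theta = 168° - 99° = 69° = 69° (mod 360)

0.3130 cis(69°)


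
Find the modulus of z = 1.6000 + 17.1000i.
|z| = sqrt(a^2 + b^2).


|z| = sqrt(1.6^2 + 17.1^2) = sqrt(2.56 + 292.41) = sqrt(294.97) = 17.1747

|z| = 17.1747


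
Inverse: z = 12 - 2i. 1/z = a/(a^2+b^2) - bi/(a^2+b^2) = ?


|z|^2 = 144+4 = 148
1/z = (12 + 2i)/148

1/z = 0.0811 + 0.0135i


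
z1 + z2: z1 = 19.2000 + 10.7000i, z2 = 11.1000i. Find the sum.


Real: 19.2 + 0 = 19.2
Imag: 10.7 + 11.1 = 21.8

19.2000 + 21.8000i


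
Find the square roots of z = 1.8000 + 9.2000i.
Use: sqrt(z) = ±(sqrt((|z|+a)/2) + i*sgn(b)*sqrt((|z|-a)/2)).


|z| = sqrt(3.24+84.64) = 9.3744
sqrt((|z|+a)/2) = sqrt((9.3744+1.8)/2) = sqrt(5.5872) = 2.3637
sqrt((|z|-a)/2) = sqrt((9.3744-1.8)/2) = sqrt(3.7872) = 1.9461

±(2.3637 + 1.9461i) i.e. 2.3637 + 1.9461i and -2.3637 - 1.9461i


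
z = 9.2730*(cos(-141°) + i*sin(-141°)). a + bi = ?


a = 9.2730*cos(-141°) = 9.2730*(-0.77715) = -7.2065
b = 9.2730*sin(-141°) = 9.2730*(-0.62932) = -5.8357

-7.2065 - 5.8357i


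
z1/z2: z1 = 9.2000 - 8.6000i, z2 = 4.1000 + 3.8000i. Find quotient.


Conjugate of z2 = 4.1000 - 3.8000i
Numerator: (9.2000 - 8.6000i)(4.1000 - 3.8000i) = 5.0400 - 70.2200i
Denominator: 4.1^2 + 3.8^2 = 31.25
Result = (5.0400 - 70.2200i)/31.25

0.1613 - 2.2470i


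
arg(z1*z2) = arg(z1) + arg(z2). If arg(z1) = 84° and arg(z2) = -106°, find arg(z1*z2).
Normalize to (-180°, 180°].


arg(z1*z2) = 84° - 106° = -22°
Normalized to (-180°, 180°]: -22°

-22°


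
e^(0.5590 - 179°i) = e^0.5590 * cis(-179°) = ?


e^0.5590 = 1.74892
cos(-179°) = -0.99985
sin(-179°) = -0.01745
Real = 1.74892*(-0.99985) = -1.7487
Imag = 1.74892*(-0.01745) = -0.0305

-1.7487 - 0.0305i


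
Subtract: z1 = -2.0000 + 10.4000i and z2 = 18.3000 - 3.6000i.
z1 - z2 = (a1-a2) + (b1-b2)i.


Real: -2 - 18.3 = -20.3
Imag: 10.4 + 3.6 = 14

-20.3000 + 14.0000i


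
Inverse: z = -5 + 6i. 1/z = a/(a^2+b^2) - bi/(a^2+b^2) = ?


|z|^2 = 25+36 = 61
1/z = (-5 - 6i)/61

1/z = -0.0820 - 0.0984i


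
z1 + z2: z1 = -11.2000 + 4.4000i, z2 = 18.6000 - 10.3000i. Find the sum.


Real: -11.2 + 18.6 = 7.4
Imag: 4.4 - 10.3 = -5.9

7.4000 - 5.9000i


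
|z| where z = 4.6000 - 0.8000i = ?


|z| = sqrt(4.6^2 + (-0.8)^2) = sqrt(21.16 + 0.64) = sqrt(21.8) = 4.6690

|z| = 4.6690


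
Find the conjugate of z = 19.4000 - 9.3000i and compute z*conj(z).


z_bar = 19.4000 + 9.3000i
z*z_bar = 19.4^2 + (-9.3)^2 = 376.36 + 86.49 = 462.85

z_bar = 19.4000 + 9.3000i, z*z_bar = 462.85


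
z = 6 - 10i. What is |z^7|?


|z| = sqrt(36+100) = sqrt(136) = 11.6619
|z^7| = |z|^7 = (sqrt(136))^7 = 136^3 * sqrt(136) = 2515456*sqrt(136)

|z^7| = 2515456*sqrt(136) ≈ 29335005.8592


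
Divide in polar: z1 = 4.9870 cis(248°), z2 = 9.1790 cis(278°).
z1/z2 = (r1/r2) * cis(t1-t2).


r = 4.9870 / 9.1790 = 0.5433
theta = 248° - 278° = -30° = 330° (mod 360)

0.5433 cis(330°)


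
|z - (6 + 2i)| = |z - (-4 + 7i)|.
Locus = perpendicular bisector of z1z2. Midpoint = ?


Equal distances means the locus is the perpendicular bisector of z1 and z2.
Midpoint = ((6+(-4))/2, (2+7)/2) = (1.0000, 4.5000)

Perpendicular bisector through (1.0000, 4.5000)


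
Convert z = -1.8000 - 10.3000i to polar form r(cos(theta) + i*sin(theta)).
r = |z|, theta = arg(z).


r = sqrt(3.24+106.09) = sqrt(109.33) = 10.4561
theta = atan2(-10.3, -1.8) = -99.9128 degrees

r = 10.4561, theta = -99.9128 degrees


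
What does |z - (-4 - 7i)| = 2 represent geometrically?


|z - z0| = r is a circle with center z0 and radius r.
Center = (-4, -7), radius = 2

Circle with center (-4, -7) and radius 2


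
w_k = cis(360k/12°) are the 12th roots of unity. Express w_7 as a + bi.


Angle = 360*7/12 = 210°
a = cos(210°) = -0.8660
b = sin(210°) = -0.5000

-0.8660 - 0.5000i


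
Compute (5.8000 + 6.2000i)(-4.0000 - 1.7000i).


Real = 5.8*(-4) - 6.2*(-1.7) = -23.2 - (-10.54) = -12.66
Imag = 5.8*(-1.7) - (4)*6.2 = -9.86 - (24.8) = -34.66

-12.6600 - 34.6600i


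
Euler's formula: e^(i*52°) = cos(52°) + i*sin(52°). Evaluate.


cos(52°) = 0.6157
sin(52°) = 0.7880

e^(i*52°) = 0.6157 + 0.7880i


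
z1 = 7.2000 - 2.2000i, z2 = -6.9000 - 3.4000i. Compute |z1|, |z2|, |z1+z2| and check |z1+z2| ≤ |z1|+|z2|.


|z1| = sqrt(7.2^2 + (-2.2)^2) = sqrt(56.68) = 7.5286
|z2| = sqrt((-6.9)^2 + (-3.4)^2) = sqrt(59.17) = 7.6922
z1+z2 = 0.3000 - 5.6000i
|z1+z2| = sqrt(31.45) = 5.6080
|z1|+|z2| = 7.5286 + 7.6922 = 15.2208

|z1+z2| = 5.6080 ≤ |z1|+|z2| = 15.2208 (verified)


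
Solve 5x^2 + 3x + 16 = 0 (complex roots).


disc = 3^2 - 4*5*16 = 9 - 320 = -311
sqrt(|disc|) = sqrt(311) = 17.6352
Real part = -3/(2*5) = -0.3000
Imag part = 17.6352/(2*5) = 1.7635

-0.3000 ± 1.7635i


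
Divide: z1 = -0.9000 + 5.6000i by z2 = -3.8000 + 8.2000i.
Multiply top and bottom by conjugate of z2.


Conjugate of z2 = -3.8000 - 8.2000i
Numerator: (-0.9000 + 5.6000i)(-3.8000 - 8.2000i) = 49.3400 - 13.9000i
Denominator: (-3.8)^2 + 8.2^2 = 81.68
Result = (49.3400 - 13.9000i)/81.68

0.6041 - 0.1702i


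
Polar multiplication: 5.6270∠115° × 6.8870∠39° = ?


r = 5.6270 * 6.8870 = 38.7531
theta = 115° + 39° = 154° = 154° (mod 360)

38.7531 cis(154°)


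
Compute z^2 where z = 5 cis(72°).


r^2 = 5^2 = 25
n*theta = 2*72° = 144° = 144° (mod 360)
a = 25*cos(144°) = -20.2254
b = 25*sin(144°) = 14.6946

25 cis(144°) = -20.2254 + 14.6946i


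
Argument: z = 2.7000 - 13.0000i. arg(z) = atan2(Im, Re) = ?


Re = 2.7, Im = -13
arg = atan2(-13, 2.7) = -78.2669 degrees

arg(z) = -78.2669 degrees


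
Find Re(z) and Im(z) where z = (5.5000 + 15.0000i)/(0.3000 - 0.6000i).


Multiply by conjugate: (5.5000 + 15.0000i)(0.3000 + 0.6000i) / (0.3^2 + (-0.6)^2)
Numerator real = 5.5*0.3 + 15*(-0.6) = -7.35
Numerator imag = 15*0.3 - 5.5*(-0.6) = 7.8
Denominator = 0.45
Re(z) = -7.35/0.45 = -16.3333
Im(z) = 7.8/0.45 = 17.3333

Re(z) = -16.3333, Im(z) = 17.3333


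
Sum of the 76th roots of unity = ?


The sum of all 76th roots of unity is 0.
Geometric series: (1 - w^76)/(1 - w) = (1-1)/(1-w) = 0 since w^76 = 1, w ≠ 1.
Alternatively: coefficient of z^75 in z^76 - 1 is 0.

0


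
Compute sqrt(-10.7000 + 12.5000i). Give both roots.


|z| = sqrt(114.49+156.25) = 16.4542
sqrt((|z|+a)/2) = sqrt((16.4542+(-10.7))/2) = sqrt(2.8771) = 1.6962
sqrt((|z|-a)/2) = sqrt((16.4542-(-10.7))/2) = sqrt(13.5771) = 3.6847

±(1.6962 + 3.6847i) i.e. 1.6962 + 3.6847i and -1.6962 - 3.6847i


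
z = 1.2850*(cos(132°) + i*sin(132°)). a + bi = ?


a = 1.2850*cos(132°) = 1.2850*(-0.6691) = -0.8598
b = 1.2850*sin(132°) = 1.2850*0.7431 = 0.9549

-0.8598 + 0.9549i


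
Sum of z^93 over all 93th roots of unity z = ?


The roots are w_k = w^k with w = e^(2*pi*i/93), and (w^k)^93 = (w^93)^k.
So S = 1 + u + u^2 + ... + u^(92) with u = w^93.
93 = 1*93 + 0, so 93 is a multiple of 93 and u = (w^93)^1 = 1.
Every one of the 93 terms equals 1: S = 93

S = 93


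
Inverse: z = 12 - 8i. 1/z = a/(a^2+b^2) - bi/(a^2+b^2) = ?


|z|^2 = 144+64 = 208
1/z = (12 + 8i)/208

1/z = 0.0577 + 0.0385i


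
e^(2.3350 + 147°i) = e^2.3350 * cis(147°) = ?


e^2.3350 = 10.3295
cos(147°) = -0.83867
sin(147°) = 0.544639
Real = 10.3295*(-0.83867) = -8.6630
Imag = 10.3295*0.544639 = 5.6258

-8.6630 + 5.6258i


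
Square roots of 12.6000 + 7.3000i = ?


|z| = sqrt(158.76+53.29) = 14.5619
sqrt((|z|+a)/2) = sqrt((14.5619+12.6)/2) = sqrt(13.5810) = 3.6852
sqrt((|z|-a)/2) = sqrt((14.5619-12.6)/2) = sqrt(0.9810) = 0.9904

±(3.6852 + 0.9904i) i.e. 3.6852 + 0.9904i and -3.6852 - 0.9904i


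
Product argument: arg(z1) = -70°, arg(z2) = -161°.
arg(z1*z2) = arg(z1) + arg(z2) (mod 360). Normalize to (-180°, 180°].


arg(z1*z2) = -70° - 161° = -231°
Normalized to (-180°, 180°]: 129°

129°


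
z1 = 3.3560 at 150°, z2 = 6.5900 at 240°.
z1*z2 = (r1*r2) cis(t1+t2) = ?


r = 3.3560 * 6.5900 = 22.1160
theta = 150° + 240° = 390° = 30° (mod 360)

22.1160 cis(30°)


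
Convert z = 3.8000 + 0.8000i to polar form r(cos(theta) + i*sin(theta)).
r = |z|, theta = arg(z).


r = sqrt(14.44+0.64) = sqrt(15.08) = 3.8833
theta = atan2(0.8, 3.8) = 11.8887 degrees

r = 3.8833, theta = 11.8887 degrees


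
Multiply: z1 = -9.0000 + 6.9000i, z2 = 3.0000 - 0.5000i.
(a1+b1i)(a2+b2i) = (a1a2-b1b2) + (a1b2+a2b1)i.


Real = -9*3 - 6.9*(-0.5) = -27 - (-3.45) = -23.55
Imag = -9*(-0.5) + 3*6.9 = 4.5 + 20.7 = 25.2

-23.5500 + 25.2000i


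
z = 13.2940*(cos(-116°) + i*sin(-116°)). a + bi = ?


a = 13.2940*cos(-116°) = 13.2940*(-0.43837) = -5.8277
b = 13.2940*sin(-116°) = 13.2940*(-0.8988) = -11.9486

-5.8277 - 11.9486i


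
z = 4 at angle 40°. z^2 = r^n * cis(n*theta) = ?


r^2 = 4^2 = 16
n*theta = 2*40° = 80° = 80° (mod 360)
a = 16*cos(80°) = 2.7784
b = 16*sin(80°) = 15.7569

16 cis(80°) = 2.7784 + 15.7569i


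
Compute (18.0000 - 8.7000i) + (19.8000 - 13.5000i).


Real: 18 + 19.8 = 37.8
Imag: -8.7 - 13.5 = -22.2

37.8000 - 22.2000i


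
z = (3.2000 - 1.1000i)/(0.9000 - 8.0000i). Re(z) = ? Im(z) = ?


Multiply by conjugate: (3.2000 - 1.1000i)(0.9000 + 8.0000i) / (0.9^2 + (-8)^2)
Numerator real = 3.2*0.9 - (1.1)*(-8) = 11.68
Numerator imag = -1.1*0.9 - 3.2*(-8) = 24.61
Denominator = 64.81
Re(z) = 11.68/64.81 = 0.1802
Im(z) = 24.61/64.81 = 0.3797

Re(z) = 0.1802, Im(z) = 0.3797


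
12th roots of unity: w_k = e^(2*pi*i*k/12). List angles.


The 12th roots of unity are cis(360k/12°) for k=0..11
Angle step = 360/12 = 30°
Primitive root: cis(30°)
Primitive root = 0.8660 + 0.5000i

12 roots at angles: 0°, 30°, 60°, 90°, 120°, 150°, 180°, 210°, 240°, 270°, 300°, 330°


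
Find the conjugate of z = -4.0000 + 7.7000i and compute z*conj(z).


z_bar = -4.0000 - 7.7000i
z*z_bar = (-4)^2 + 7.7^2 = 16 + 59.29 = 75.29

z_bar = -4.0000 - 7.7000i, z*z_bar = 75.29


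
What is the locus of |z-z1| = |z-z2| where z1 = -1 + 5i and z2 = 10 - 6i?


Equal distances means the locus is the perpendicular bisector of z1 and z2.
Midpoint = ((-1+10)/2, (5+(-6))/2) = (4.5000, -0.5000)

Perpendicular bisector through (4.5000, -0.5000)


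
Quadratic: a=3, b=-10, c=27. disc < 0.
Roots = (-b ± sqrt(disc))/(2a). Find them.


disc = (-10)^2 - 4*3*27 = 100 - 324 = -224
sqrt(|disc|) = sqrt(224) = 14.9666
Real part = 10/(2*3) = 1.6667
Imag part = 14.9666/(2*3) = 2.4944

1.6667 ± 2.4944i


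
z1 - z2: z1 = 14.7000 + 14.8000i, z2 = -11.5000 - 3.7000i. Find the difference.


Real: 14.7 + 11.5 = 26.2
Imag: 14.8 + 3.7 = 18.5

26.2000 + 18.5000i


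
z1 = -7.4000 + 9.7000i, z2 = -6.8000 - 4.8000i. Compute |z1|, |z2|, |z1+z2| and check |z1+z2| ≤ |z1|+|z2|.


|z1| = sqrt((-7.4)^2 + 9.7^2) = sqrt(148.85) = 12.2004
|z2| = sqrt((-6.8)^2 + (-4.8)^2) = sqrt(69.28) = 8.3235
z1+z2 = -14.2000 + 4.9000i
|z1+z2| = sqrt(225.65) = 15.0217
|z1|+|z2| = 12.2004 + 8.3235 = 20.5239

|z1+z2| = 15.0217 ≤ |z1|+|z2| = 20.5239 (verified)


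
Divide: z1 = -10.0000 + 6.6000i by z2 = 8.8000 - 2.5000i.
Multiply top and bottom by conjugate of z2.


Conjugate of z2 = 8.8000 + 2.5000i
Numerator: (-10.0000 + 6.6000i)(8.8000 + 2.5000i) = -104.5000 + 33.0800i
Denominator: 8.8^2 + (-2.5)^2 = 83.69
Result = (-104.5000 + 33.0800i)/83.69

-1.2487 + 0.3953i


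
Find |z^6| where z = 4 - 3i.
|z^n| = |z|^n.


|z| = sqrt(16+9) = sqrt(25) = 5
|z^6| = |z|^6 = 5^6 = 15625

|z^6| = 15625


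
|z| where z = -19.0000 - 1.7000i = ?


|z| = sqrt((-19)^2 + (-1.7)^2) = sqrt(361 + 2.89) = sqrt(363.89) = 19.0759

|z| = 19.0759


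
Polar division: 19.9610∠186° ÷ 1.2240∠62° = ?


r = 19.9610 / 1.2240 = 16.3080
theta = 186° - 62° = 124° = 124° (mod 360)

16.3080 cis(124°)


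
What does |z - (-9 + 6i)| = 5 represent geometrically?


|z - z0| = r is a circle with center z0 and radius r.
Center = (-9, 6), radius = 5

Circle with center (-9, 6) and radius 5


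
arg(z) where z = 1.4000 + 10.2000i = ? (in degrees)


Re = 1.4, Im = 10.2
arg = atan2(10.2, 1.4) = 82.1847 degrees

arg(z) = 82.1847 degrees


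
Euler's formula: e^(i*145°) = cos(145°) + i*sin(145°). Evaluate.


cos(145°) = -0.8192
sin(145°) = 0.5736

e^(i*145°) = -0.8192 + 0.5736i


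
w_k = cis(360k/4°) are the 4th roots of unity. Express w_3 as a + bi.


Angle = 360*3/4 = 270°
a = cos(270°) = 0
b = sin(270°) = -1.0000

0 - 1.0000i


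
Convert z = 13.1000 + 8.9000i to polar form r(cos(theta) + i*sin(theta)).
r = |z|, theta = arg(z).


r = sqrt(171.61+79.21) = sqrt(250.82) = 15.8373
theta = atan2(8.9, 13.1) = 34.1918 degrees

r = 15.8373, theta = 34.1918 degrees


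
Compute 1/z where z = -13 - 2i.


|z|^2 = 169+4 = 173
1/z = (-13 + 2i)/173

1/z = -0.0751 + 0.0116i


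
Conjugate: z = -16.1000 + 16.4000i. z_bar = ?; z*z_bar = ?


z_bar = -16.1000 - 16.4000i
z*z_bar = (-16.1)^2 + 16.4^2 = 259.21 + 268.96 = 528.17

z_bar = -16.1000 - 16.4000i, z*z_bar = 528.17


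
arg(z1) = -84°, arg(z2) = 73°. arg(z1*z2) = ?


arg(z1*z2) = -84° + 73° = -11°
Normalized to (-180°, 180°]: -11°

-11°


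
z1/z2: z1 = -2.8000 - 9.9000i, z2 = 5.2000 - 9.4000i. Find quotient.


Conjugate of z2 = 5.2000 + 9.4000i
Numerator: (-2.8000 - 9.9000i)(5.2000 + 9.4000i) = 78.5000 - 77.8000i
Denominator: 5.2^2 + (-9.4)^2 = 115.4
Result = (78.5000 - 77.8000i)/115.4

0.6802 - 0.6742i


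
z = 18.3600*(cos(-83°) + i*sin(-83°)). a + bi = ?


a = 18.3600*cos(-83°) = 18.3600*0.12187 = 2.2375
b = 18.3600*sin(-83°) = 18.3600*(-0.992546) = -18.2231

2.2375 - 18.2231i


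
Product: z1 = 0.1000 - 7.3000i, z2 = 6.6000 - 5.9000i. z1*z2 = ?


Real = 0.1*6.6 - (-7.3)*(-5.9) = 0.66 - 43.07 = -42.41
Imag = 0.1*(-5.9) + 6.6*(-7.3) = -0.59 - (48.18) = -48.77

-42.4100 - 48.7700i


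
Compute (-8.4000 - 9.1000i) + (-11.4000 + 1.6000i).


Real: -8.4 - 11.4 = -19.8
Imag: -9.1 + 1.6 = -7.5

-19.8000 - 7.5000i


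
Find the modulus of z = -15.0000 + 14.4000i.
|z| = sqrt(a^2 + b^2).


|z| = sqrt((-15)^2 + 14.4^2) = sqrt(225 + 207.36) = sqrt(432.36) = 20.7933

|z| = 20.7933


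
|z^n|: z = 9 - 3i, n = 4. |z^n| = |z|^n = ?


|z| = sqrt(81+9) = sqrt(90) = 9.4868
|z^4| = |z|^4 = (sqrt(90))^4 = 90^2 = 8100

|z^4| = 8100


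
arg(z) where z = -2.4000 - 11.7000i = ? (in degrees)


Re = -2.4, Im = -11.7
arg = atan2(-11.7, -2.4) = -101.5922 degrees

arg(z) = -101.5922 degrees


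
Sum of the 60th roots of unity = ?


The sum of all 60th roots of unity is 0.
Geometric series: (1 - w^60)/(1 - w) = (1-1)/(1-w) = 0 since w^60 = 1, w ≠ 1.
Alternatively: coefficient of z^59 in z^60 - 1 is 0.

0


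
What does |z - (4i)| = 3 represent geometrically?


|z - z0| = r is a circle with center z0 and radius r.
Center = (0, 4), radius = 3

Circle with center (0, 4) and radius 3


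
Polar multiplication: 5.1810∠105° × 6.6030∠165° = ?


r = 5.1810 * 6.6030 = 34.2101
theta = 105° + 165° = 270° = 270° (mod 360)

34.2101 cis(270°)


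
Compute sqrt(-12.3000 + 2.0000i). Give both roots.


|z| = sqrt(151.29+4) = 12.4615
sqrt((|z|+a)/2) = sqrt((12.4615+(-12.3))/2) = sqrt(0.0808) = 0.2842
sqrt((|z|-a)/2) = sqrt((12.4615-(-12.3))/2) = sqrt(12.3808) = 3.5186

±(0.2842 + 3.5186i) i.e. 0.2842 + 3.5186i and -0.2842 - 3.5186i


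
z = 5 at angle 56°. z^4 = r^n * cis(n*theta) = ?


r^4 = 5^4 = 625
n*theta = 4*56° = 224° = 224° (mod 360)
a = 625*cos(224°) = -449.5874
b = 625*sin(224°) = -434.1615

625 cis(224°) = -449.5874 - 434.1615i


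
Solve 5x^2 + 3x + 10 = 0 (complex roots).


disc = 3^2 - 4*5*10 = 9 - 200 = -191
sqrt(|disc|) = sqrt(191) = 13.8203
Real part = -3/(2*5) = -0.3000
Imag part = 13.8203/(2*5) = 1.3820

-0.3000 ± 1.3820i


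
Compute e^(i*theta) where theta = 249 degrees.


cos(249°) = -0.3584
sin(249°) = -0.9336

e^(i*249°) = -0.3584 - 0.9336i


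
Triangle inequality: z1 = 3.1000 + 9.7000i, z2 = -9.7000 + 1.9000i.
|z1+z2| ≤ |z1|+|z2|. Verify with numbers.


|z1| = sqrt(3.1^2 + 9.7^2) = sqrt(103.7) = 10.1833
|z2| = sqrt((-9.7)^2 + 1.9^2) = sqrt(97.7) = 9.8843
z1+z2 = -6.6000 + 11.6000i
|z1+z2| = sqrt(178.12) = 13.3462
|z1|+|z2| = 10.1833 + 9.8843 = 20.0676

|z1+z2| = 13.3462 ≤ |z1|+|z2| = 20.0676 (verified)


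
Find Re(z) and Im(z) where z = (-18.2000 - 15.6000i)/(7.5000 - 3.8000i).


Multiply by conjugate: (-18.2000 - 15.6000i)(7.5000 + 3.8000i) / (7.5^2 + (-3.8)^2)
Numerator real = -18.2*7.5 - (15.6)*(-3.8) = -77.22
Numerator imag = -15.6*7.5 - (-18.2)*(-3.8) = -186.16
Denominator = 70.69
Re(z) = -77.22/70.69 = -1.0924
Im(z) = -186.16/70.69 = -2.6335

Re(z) = -1.0924, Im(z) = -2.6335


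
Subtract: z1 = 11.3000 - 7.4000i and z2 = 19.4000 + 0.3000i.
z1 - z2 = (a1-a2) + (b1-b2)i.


Real: 11.3 - 19.4 = -8.1
Imag: -7.4 - 0.3 = -7.7

-8.1000 - 7.7000i


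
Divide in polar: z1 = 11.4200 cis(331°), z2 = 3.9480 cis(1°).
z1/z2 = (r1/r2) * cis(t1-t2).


r = 11.4200 / 3.9480 = 2.8926
theta = 331° - 1° = 330° = 330° (mod 360)

2.8926 cis(330°)


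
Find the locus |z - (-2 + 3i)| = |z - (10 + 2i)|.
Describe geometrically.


Equal distances means the locus is the perpendicular bisector of z1 and z2.
Midpoint = ((-2+10)/2, (3+2)/2) = (4.0000, 2.5000)

Perpendicular bisector through (4.0000, 2.5000)


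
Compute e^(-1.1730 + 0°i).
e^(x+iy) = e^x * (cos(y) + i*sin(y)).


e^-1.1730 = 0.3094
cos(0°) = 1
sin(0°) = 0
Real = 0.3094*1 = 0.3094
Imag = 0.3094*0 = 0

0.3094 + 0i


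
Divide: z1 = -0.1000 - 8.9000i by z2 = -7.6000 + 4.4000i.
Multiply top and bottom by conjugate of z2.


Conjugate of z2 = -7.6000 - 4.4000i
Numerator: (-0.1000 - 8.9000i)(-7.6000 - 4.4000i) = -38.4000 + 68.0800i
Denominator: (-7.6)^2 + 4.4^2 = 77.12
Result = (-38.4000 + 68.0800i)/77.12

-0.4979 + 0.8828i


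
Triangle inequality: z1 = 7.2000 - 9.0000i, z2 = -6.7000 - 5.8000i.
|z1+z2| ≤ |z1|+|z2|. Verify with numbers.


|z1| = sqrt(7.2^2 + (-9)^2) = sqrt(132.84) = 11.5256
|z2| = sqrt((-6.7)^2 + (-5.8)^2) = sqrt(78.53) = 8.8617
z1+z2 = 0.5000 - 14.8000i
|z1+z2| = sqrt(219.29) = 14.8084
|z1|+|z2| = 11.5256 + 8.8617 = 20.3873

|z1+z2| = 14.8084 ≤ |z1|+|z2| = 20.3873 (verified)


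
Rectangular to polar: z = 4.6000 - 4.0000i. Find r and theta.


r = sqrt(21.16+16) = sqrt(37.16) = 6.0959
theta = atan2(-4, 4.6) = -41.0091 degrees

r = 6.0959, theta = -41.0091 degrees


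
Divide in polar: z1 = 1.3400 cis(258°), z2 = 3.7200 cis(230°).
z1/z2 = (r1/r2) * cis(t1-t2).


r = 1.3400 / 3.7200 = 0.3602
theta = 258° - 230° = 28° = 28° (mod 360)

0.3602 cis(28°)


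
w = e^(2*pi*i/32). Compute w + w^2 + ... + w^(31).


With w = e^(2*pi*i/32), all 32 of the 32th roots of unity w^0 = 1, w, ..., w^(31) sum to 0: 1 + w + ... + w^(31) = (1 - w^32)/(1 - w) = 0 since w^32 = 1, w ≠ 1.
Removing the root 1: w + w^2 + ... + w^(31) = 0 - 1 = -1

Sum = -1


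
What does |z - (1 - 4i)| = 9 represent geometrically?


|z - z0| = r is a circle with center z0 and radius r.
Center = (1, -4), radius = 9

Circle with center (1, -4) and radius 9


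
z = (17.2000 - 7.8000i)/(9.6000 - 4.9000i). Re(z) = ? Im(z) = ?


Multiply by conjugate: (17.2000 - 7.8000i)(9.6000 + 4.9000i) / (9.6^2 + (-4.9)^2)
Numerator real = 17.2*9.6 - (7.8)*(-4.9) = 203.34
Numerator imag = -7.8*9.6 - 17.2*(-4.9) = 9.4
Denominator = 116.17
Re(z) = 203.34/116.17 = 1.7504
Im(z) = 9.4/116.17 = 0.0809

Re(z) = 1.7504, Im(z) = 0.0809


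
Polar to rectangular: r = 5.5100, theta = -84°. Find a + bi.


a = 5.5100*cos(-84°) = 5.5100*0.10453 = 0.5760
b = 5.5100*sin(-84°) = 5.5100*(-0.99452) = -5.4798

0.5760 - 5.4798i


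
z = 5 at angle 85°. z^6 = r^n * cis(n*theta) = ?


r^6 = 5^6 = 15625
n*theta = 6*85° = 510° = 150° (mod 360)
a = 15625*cos(150°) = -13531.6469
b = 15625*sin(150°) = 7812.5000

15625 cis(150°) = -13531.6469 + 7812.5000i


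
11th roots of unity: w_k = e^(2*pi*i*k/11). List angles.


The 11th roots of unity are cis(360k/11°) for k=0..10
Angle step = 360/11 = 32.7273°
Primitive root: cis(32.7273°)
Primitive root = 0.8413 + 0.5406i

11 roots at angles: 0°, 32.7273°, 65.4545°, 98.1818°, 130.9091°, 163.6364°, 196.3636°, 229.0909°, 261.8182°, 294.5455°, 327.2727°


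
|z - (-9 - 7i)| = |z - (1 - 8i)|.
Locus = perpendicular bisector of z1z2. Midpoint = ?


Equal distances means the locus is the perpendicular bisector of z1 and z2.
Midpoint = ((-9+1)/2, (-7+(-8))/2) = (-4.0000, -7.5000)

Perpendicular bisector through (-4.0000, -7.5000)


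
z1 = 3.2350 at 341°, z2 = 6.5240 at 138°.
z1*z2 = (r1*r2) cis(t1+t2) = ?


r = 3.2350 * 6.5240 = 21.1051
theta = 341° + 138° = 479° = 119° (mod 360)

21.1051 cis(119°)


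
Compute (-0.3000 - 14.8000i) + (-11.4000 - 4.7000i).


Real: -0.3 - 11.4 = -11.7
Imag: -14.8 - 4.7 = -19.5

-11.7000 - 19.5000i


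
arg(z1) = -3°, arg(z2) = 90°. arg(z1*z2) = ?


arg(z1*z2) = -3° + 90° = 87°
Normalized to (-180°, 180°]: 87°

87°


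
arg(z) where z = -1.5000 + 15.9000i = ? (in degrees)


Re = -1.5, Im = 15.9
arg = atan2(15.9, -1.5) = 95.3893 degrees

arg(z) = 95.3893 degrees


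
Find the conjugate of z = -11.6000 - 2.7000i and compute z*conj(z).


z_bar = -11.6000 + 2.7000i
z*z_bar = (-11.6)^2 + (-2.7)^2 = 134.56 + 7.29 = 141.85

z_bar = -11.6000 + 2.7000i, z*z_bar = 141.85


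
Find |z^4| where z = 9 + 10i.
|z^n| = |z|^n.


|z| = sqrt(81+100) = sqrt(181) = 13.4536
|z^4| = |z|^4 = (sqrt(181))^4 = 181^2 = 32761

|z^4| = 32761


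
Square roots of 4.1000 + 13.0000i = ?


|z| = sqrt(16.81+169) = 13.6312
sqrt((|z|+a)/2) = sqrt((13.6312+4.1)/2) = sqrt(8.8656) = 2.9775
sqrt((|z|-a)/2) = sqrt((13.6312-4.1)/2) = sqrt(4.7656) = 2.1830

±(2.9775 + 2.1830i) i.e. 2.9775 + 2.1830i and -2.9775 - 2.1830i


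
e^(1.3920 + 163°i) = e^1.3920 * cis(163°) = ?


e^1.3920 = 4.0229
cos(163°) = -0.9563
sin(163°) = 0.29237
Real = 4.0229*(-0.9563) = -3.8471
Imag = 4.0229*0.29237 = 1.1762

-3.8471 + 1.1762i


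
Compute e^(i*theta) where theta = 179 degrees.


cos(179°) = -0.9998
sin(179°) = 0.0175

e^(i*179°) = -0.9998 + 0.0175i


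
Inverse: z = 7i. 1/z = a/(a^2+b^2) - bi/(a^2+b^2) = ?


|z|^2 = 0+49 = 49
1/z = (0 - 7i)/49

1/z = 0 - 0.1429i


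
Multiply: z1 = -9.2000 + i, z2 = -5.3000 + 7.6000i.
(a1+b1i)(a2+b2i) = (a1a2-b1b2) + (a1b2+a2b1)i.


Real = -9.2*(-5.3) - 1*7.6 = 48.76 - 7.6 = 41.16
Imag = -9.2*7.6 - (5.3)*1 = -69.92 - (5.3) = -75.22

41.1600 - 75.2200i


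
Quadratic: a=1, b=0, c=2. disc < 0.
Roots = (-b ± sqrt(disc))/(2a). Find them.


disc = 0^2 - 4*1*2 = 0 - 8 = -8
sqrt(|disc|) = sqrt(8) = 2.8284
Real part = 0/(2*1) = 0
Imag part = 2.8284/(2*1) = 1.4142

0 ± 1.4142i


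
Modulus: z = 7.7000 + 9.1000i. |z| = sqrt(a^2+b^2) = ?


|z| = sqrt(7.7^2 + 9.1^2) = sqrt(59.29 + 82.81) = sqrt(142.1) = 11.9206

|z| = 11.9206


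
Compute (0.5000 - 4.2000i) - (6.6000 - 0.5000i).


Real: 0.5 - 6.6 = -6.1
Imag: -4.2 + 0.5 = -3.7

-6.1000 - 3.7000i


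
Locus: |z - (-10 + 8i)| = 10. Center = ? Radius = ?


|z - z0| = r is a circle with center z0 and radius r.
Center = (-10, 8), radius = 10

Circle with center (-10, 8) and radius 10


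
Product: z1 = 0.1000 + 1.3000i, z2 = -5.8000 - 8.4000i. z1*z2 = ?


Real = 0.1*(-5.8) - 1.3*(-8.4) = -0.58 - (-10.92) = 10.34
Imag = 0.1*(-8.4) - (5.8)*1.3 = -0.84 - (7.54) = -8.38

10.3400 - 8.3800i


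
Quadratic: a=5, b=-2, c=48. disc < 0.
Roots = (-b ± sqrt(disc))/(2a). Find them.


disc = (-2)^2 - 4*5*48 = 4 - 960 = -956
sqrt(|disc|) = sqrt(956) = 30.9192
Real part = 2/(2*5) = 0.2000
Imag part = 30.9192/(2*5) = 3.0919

0.2000 ± 3.0919i


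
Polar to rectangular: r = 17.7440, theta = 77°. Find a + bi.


a = 17.7440*cos(77°) = 17.7440*0.22495 = 3.9915
b = 17.7440*sin(77°) = 17.7440*0.97437 = 17.2892

3.9915 + 17.2892i


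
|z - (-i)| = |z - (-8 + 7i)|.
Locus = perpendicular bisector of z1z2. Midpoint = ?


Equal distances means the locus is the perpendicular bisector of z1 and z2.
Midpoint = ((0+(-8))/2, (-1+7)/2) = (-4.0000, 3.0000)

Perpendicular bisector through (-4.0000, 3.0000)


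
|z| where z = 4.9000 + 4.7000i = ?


|z| = sqrt(4.9^2 + 4.7^2) = sqrt(24.01 + 22.09) = sqrt(46.1) = 6.7897

|z| = 6.7897


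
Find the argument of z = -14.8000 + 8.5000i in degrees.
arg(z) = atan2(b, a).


Re = -14.8, Im = 8.5
arg = atan2(8.5, -14.8) = 150.1302 degrees

arg(z) = 150.1302 degrees


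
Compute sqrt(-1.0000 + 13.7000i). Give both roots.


|z| = sqrt(1+187.69) = 13.7364
sqrt((|z|+a)/2) = sqrt((13.7364+(-1))/2) = sqrt(6.3682) = 2.5235
sqrt((|z|-a)/2) = sqrt((13.7364-(-1))/2) = sqrt(7.3682) = 2.7144

±(2.5235 + 2.7144i) i.e. 2.5235 + 2.7144i and -2.5235 - 2.7144i


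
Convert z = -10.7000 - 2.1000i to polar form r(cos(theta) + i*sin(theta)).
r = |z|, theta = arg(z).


r = sqrt(114.49+4.41) = sqrt(118.9) = 10.9041
theta = atan2(-2.1, -10.7) = -168.8962 degrees

r = 10.9041, theta = -168.8962 degrees


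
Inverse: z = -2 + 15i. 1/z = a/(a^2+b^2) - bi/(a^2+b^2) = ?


|z|^2 = 4+225 = 229
1/z = (-2 - 15i)/229

1/z = -0.0087 - 0.0655i


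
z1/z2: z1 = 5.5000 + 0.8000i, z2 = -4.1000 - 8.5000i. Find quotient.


Conjugate of z2 = -4.1000 + 8.5000i
Numerator: (5.5000 + 0.8000i)(-4.1000 + 8.5000i) = -29.3500 + 43.4700i
Denominator: (-4.1)^2 + (-8.5)^2 = 89.06
Result = (-29.3500 + 43.4700i)/89.06

-0.3296 + 0.4881i


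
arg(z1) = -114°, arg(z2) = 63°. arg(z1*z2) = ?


arg(z1*z2) = -114° + 63° = -51°
Normalized to (-180°, 180°]: -51°

-51°


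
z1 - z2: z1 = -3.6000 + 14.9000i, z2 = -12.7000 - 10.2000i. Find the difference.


Real: -3.6 + 12.7 = 9.1
Imag: 14.9 + 10.2 = 25.1

9.1000 + 25.1000i
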